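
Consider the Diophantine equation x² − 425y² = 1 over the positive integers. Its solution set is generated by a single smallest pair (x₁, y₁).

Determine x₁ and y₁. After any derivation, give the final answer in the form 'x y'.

143649 6968

√425 → a₀=20, period (1,1,1,1,1,1,40); ℓ=7 odd so k=13
step 0: (20, 1)  from 20·(1,0) + (0,1)
step 1: (21, 1)  from 1·(20,1) + (1,0)
step 2: (41, 2)  from 1·(21,1) + (20,1)
…
step 4: (103, 5)  from 1·(62,3) + (41,2)
step 5: (165, 8)  from 1·(103,5) + (62,3)
step 6: (268, 13)  from 1·(165,8) + (103,5)
step 7: (10885, 528)  from 40·(268,13) + (165,8)
step 8: (11153, 541)  from 1·(10885,528) + (268,13)
…
step 10: (33191, 1610)  from 1·(22038,1069) + (11153,541)
step 11: (55229, 2679)  from 1·(33191,1610) + (22038,1069)
step 12: (88420, 4289)  from 1·(55229,2679) + (33191,1610)
step 13: (143649, 6968)  from 1·(88420,4289) + (55229,2679)
fundamental: x₁=143649, y₁=6968  (since 20635035201 − 425·48553024 = 1)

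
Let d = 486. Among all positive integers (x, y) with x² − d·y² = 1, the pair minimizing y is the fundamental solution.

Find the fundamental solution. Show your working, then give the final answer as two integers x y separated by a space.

485 22

√486 → a₀=22, period (22,44); ℓ=2 even so k=1
i=0: a=22 ⇒ p=22, q=1
i=1: a=22 ⇒ p=485, q=22
fundamental: x₁=485, y₁=22  (since 235225 − 486·484 = 1)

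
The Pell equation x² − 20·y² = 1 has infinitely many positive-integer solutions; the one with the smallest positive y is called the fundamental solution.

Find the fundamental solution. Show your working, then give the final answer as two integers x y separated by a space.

9 2

d=20: √d = [4; 2,8] (ℓ=2, even), read p_1/q_1
k=0  a_k=4  p_k/q_k = 4/1
k=1  a_k=2  p_k/q_k = 9/2
fundamental: x₁=9, y₁=2  (since 81 − 20·4 = 1)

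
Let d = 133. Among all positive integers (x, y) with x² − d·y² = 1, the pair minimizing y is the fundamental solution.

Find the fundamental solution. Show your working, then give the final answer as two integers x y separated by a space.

2588599 224460

√133 → a₀=11, period (1,1,7,5,1,…,1,1,22); ℓ=16 even so k=15
k=0  a_k=11  p_k/q_k = 11/1
k=1  a_k=1  p_k/q_k = 12/1
k=2  a_k=1  p_k/q_k = 23/2
k=3  a_k=7  p_k/q_k = 173/15
k=4  a_k=5  p_k/q_k = 888/77
k=5  a_k=1  p_k/q_k = 1061/92
…
k=7  a_k=1  p_k/q_k = 3010/261
k=8  a_k=2  p_k/q_k = 7969/691
k=9  a_k=1  p_k/q_k = 10979/952
…
k=11  a_k=1  p_k/q_k = 29927/2595
k=12  a_k=5  p_k/q_k = 168583/14618
…
k=14  a_k=1  p_k/q_k = 1378591/119539
k=15  a_k=1  p_k/q_k = 2588599/224460
(x₁, y₁) = (2588599, 224460);  2588599² − 133·224460² = 1 ✓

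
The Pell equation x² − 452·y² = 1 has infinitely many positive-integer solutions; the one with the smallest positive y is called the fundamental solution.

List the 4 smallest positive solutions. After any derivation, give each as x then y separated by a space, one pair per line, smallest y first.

1204353 56648
2900932297217 136448377488
6987493029899166849 328664025545553880
16830816386073401651890177 791655010315592455701792

√452 = [21; 3,1,5,3,10,3,5,1,3,42, …], period ℓ=10 (even) → k=9
a_0=21:  p_0=21·1+0=21,  q_0=21·0+1=1
a_1=3:  p_1=3·21+1=64,  q_1=3·1+0=3
…
a_8=1:  p_8=1·263904+49579=313483,  q_8=1·12413+2332=14745
a_9=3:  p_9=3·313483+263904=1204353,  q_9=3·14745+12413=56648
(x₁, y₁) = (1204353, 56648);  1204353² − 452·56648² = 1 ✓
n=2: (1204353,56648)∘(1204353,56648) = (1204353·1204353+452·56648·56648, 1204353·56648+56648·1204353) = (2900932297217,136448377488)
n=3: (2900932297217,136448377488)∘(1204353,56648) = (1204353·2900932297217+452·56648·136448377488, 1204353·136448377488+56648·2900932297217) = (6987493029899166849,328664025545553880)
n=4: (6987493029899166849,328664025545553880)∘(1204353,56648) = (1204353·6987493029899166849+452·56648·328664025545553880, 1204353·328664025545553880+56648·6987493029899166849) = (16830816386073401651890177,791655010315592455701792)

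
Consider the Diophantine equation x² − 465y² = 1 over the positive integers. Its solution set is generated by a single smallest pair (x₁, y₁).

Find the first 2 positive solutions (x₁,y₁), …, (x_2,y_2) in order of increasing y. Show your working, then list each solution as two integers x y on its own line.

15871 736
503777281 23362112

d=465: √d = [21; 1,1,3,2,2,2,3,1,1,42] (ℓ=10, even), read p_9/q_9
i=0: a=21 ⇒ p=21, q=1
…
i=2: a=1 ⇒ p=43, q=2
i=3: a=3 ⇒ p=151, q=7
…
i=5: a=2 ⇒ p=841, q=39
i=6: a=2 ⇒ p=2027, q=94
i=7: a=3 ⇒ p=6922, q=321
i=8: a=1 ⇒ p=8949, q=415
i=9: a=1 ⇒ p=15871, q=736
fundamental: x₁=15871, y₁=736  (since 251888641 − 465·541696 = 1)
(x_2, y_2) = (15871·15871 + 465·736·736, 15871·736 + 736·15871) = (503777281, 23362112)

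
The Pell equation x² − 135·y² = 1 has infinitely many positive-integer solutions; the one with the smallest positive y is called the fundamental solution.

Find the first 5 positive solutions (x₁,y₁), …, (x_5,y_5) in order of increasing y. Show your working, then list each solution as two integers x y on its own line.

244 21
119071 10248
58106404 5001003
28355806081 2440479216
13837575261124 1190948856405

√135 = [11; 1,1,1,1,1,1,1,22, …], period ℓ=8 (even) → k=7
a_0=11:  p_0=11·1+0=11,  q_0=11·0+1=1
a_1=1:  p_1=1·11+1=12,  q_1=1·1+0=1
a_2=1:  p_2=1·12+11=23,  q_2=1·1+1=2
…
a_4=1:  p_4=1·35+23=58,  q_4=1·3+2=5
…
a_6=1:  p_6=1·93+58=151,  q_6=1·8+5=13
a_7=1:  p_7=1·151+93=244,  q_7=1·13+8=21
(x₁, y₁) = (244, 21);  244² − 135·21² = 1 ✓
k=2:  x_2 = 244·244+135·21·21 = 119071,  y_2 = 244·21+21·244 = 10248
k=3:  x_3 = 244·119071+135·21·10248 = 58106404,  y_3 = 244·10248+21·119071 = 5001003
k=4:  x_4 = 244·58106404+135·21·5001003 = 28355806081,  y_4 = 244·5001003+21·58106404 = 2440479216
k=5:  x_5 = 244·28355806081+135·21·2440479216 = 13837575261124,  y_5 = 244·2440479216+21·28355806081 = 1190948856405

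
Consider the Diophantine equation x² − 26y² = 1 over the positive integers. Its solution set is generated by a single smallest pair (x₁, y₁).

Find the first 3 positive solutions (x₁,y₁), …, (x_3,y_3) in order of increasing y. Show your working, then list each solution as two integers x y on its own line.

51 10
5201 1020
530451 104030

d=26: √d = [5; 10] (ℓ=1, odd), read p_1/q_1
i=0: a=5 ⇒ p=5, q=1
i=1: a=10 ⇒ p=51, q=10
fundamental: x₁=51, y₁=10  (since 2601 − 26·100 = 1)
(51+10√26)^2 = 5201 + 1020√26
(51+10√26)^3 = 530451 + 104030√26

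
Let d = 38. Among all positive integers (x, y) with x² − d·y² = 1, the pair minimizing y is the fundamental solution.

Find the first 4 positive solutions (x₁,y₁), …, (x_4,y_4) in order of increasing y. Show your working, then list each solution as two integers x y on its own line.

37 6
2737 444
202501 32850
14982337 2430456

√38 = [6; 6,12, …], period ℓ=2 (even) → k=1
i=0: a=6 ⇒ p=6, q=1
i=1: a=6 ⇒ p=37, q=6
→ (37, 6).  Check: 37²=1369, 38·6²=1368, difference 1.
(x_2, y_2) = (37·37 + 38·6·6, 37·6 + 6·37) = (2737, 444)
(x_3, y_3) = (37·2737 + 38·6·444, 37·444 + 6·2737) = (202501, 32850)
(x_4, y_4) = (37·202501 + 38·6·32850, 37·32850 + 6·202501) = (14982337, 2430456)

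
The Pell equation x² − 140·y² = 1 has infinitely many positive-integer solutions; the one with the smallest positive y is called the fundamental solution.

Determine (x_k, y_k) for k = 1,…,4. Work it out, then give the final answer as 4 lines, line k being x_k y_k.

71 6
10081 852
1431431 120978
203253121 17178024

√140 → a₀=11, period (1,4,1,22); ℓ=4 even so k=3
a_0=11:  p_0=11·1+0=11,  q_0=11·0+1=1
…
a_2=4:  p_2=4·12+11=59,  q_2=4·1+1=5
a_3=1:  p_3=1·59+12=71,  q_3=1·5+1=6
fundamental: x₁=71, y₁=6  (since 5041 − 140·36 = 1)
(x_2, y_2) = (71·71 + 140·6·6, 71·6 + 6·71) = (10081, 852)
(x_3, y_3) = (71·10081 + 140·6·852, 71·852 + 6·10081) = (1431431, 120978)
(x_4, y_4) = (71·1431431 + 140·6·120978, 71·120978 + 6·1431431) = (203253121, 17178024)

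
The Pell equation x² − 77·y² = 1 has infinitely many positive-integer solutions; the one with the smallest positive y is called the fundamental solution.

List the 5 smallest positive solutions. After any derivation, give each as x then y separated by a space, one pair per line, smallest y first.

351 40
246401 28080
172973151 19712120
121426905601 13837880160
85241514758751 9714172160200

√77 = [8; 1,3,2,3,1,16, …], period ℓ=6 (even) → k=5
a_0=8:  p_0=8·1+0=8,  q_0=8·0+1=1
…
a_3=2:  p_3=2·35+9=79,  q_3=2·4+1=9
a_4=3:  p_4=3·79+35=272,  q_4=3·9+4=31
a_5=1:  p_5=1·272+79=351,  q_5=1·31+9=40
→ (351, 40).  Check: 351²=123201, 77·40²=123200, difference 1.
(351+40√77)^2 = 246401 + 28080√77
(351+40√77)^3 = 172973151 + 19712120√77
(351+40√77)^4 = 121426905601 + 13837880160√77
(351+40√77)^5 = 85241514758751 + 9714172160200√77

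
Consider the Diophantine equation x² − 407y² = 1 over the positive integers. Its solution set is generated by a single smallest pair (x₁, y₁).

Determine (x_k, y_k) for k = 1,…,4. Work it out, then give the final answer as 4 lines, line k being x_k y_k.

[20; 5,1,2,1,5,40] for √407; ℓ=6 ⇒ convergent index 5
a_0=20:  p_0=20·1+0=20,  q_0=20·0+1=1
…
a_2=1:  p_2=1·101+20=121,  q_2=1·5+1=6
a_3=2:  p_3=2·121+101=343,  q_3=2·6+5=17
a_4=1:  p_4=1·343+121=464,  q_4=1·17+6=23
a_5=5:  p_5=5·464+343=2663,  q_5=5·23+17=132
→ (2663, 132).  Check: 2663²=7091569, 407·132²=7091568, difference 1.
(x_2, y_2) = (2663·2663 + 407·132·132, 2663·132 + 132·2663) = (14183137, 703032)
(x_3, y_3) = (2663·14183137 + 407·132·703032, 2663·703032 + 132·14183137) = (75539384999, 3744348300)
(x_4, y_4) = (2663·75539384999 + 407·132·3744348300, 2663·3744348300 + 132·75539384999) = (402322750321537, 19942398342768)

2663 132
14183137 703032
75539384999 3744348300
402322750321537 19942398342768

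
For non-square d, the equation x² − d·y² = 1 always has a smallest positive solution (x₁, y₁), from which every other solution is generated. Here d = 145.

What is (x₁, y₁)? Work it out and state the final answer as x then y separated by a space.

√145 → a₀=12, period (24); ℓ=1 odd so k=1
step 0: (12, 1)  from 12·(1,0) + (0,1)
step 1: (289, 24)  from 24·(12,1) + (1,0)
→ (289, 24).  Check: 289²=83521, 145·24²=83520, difference 1.

289 24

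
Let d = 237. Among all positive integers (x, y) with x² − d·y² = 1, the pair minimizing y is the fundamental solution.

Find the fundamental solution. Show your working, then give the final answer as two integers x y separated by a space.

√237 → a₀=15, period (2,1,1,7,10,7,1,1,2,30); ℓ=10 even so k=9
i=0: a=15 ⇒ p=15, q=1
…
i=5: a=10 ⇒ p=5927, q=385
…
i=7: a=1 ⇒ p=48001, q=3118
i=8: a=1 ⇒ p=90075, q=5851
i=9: a=2 ⇒ p=228151, q=14820
fundamental: x₁=228151, y₁=14820  (since 52052878801 − 237·219632400 = 1)

228151 14820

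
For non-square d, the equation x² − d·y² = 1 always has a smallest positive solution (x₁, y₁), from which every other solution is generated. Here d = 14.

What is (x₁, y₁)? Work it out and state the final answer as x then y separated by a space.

[3; 1,2,1,6] for √14; ℓ=4 ⇒ convergent index 3
i=0: a=3 ⇒ p=3, q=1
i=1: a=1 ⇒ p=4, q=1
i=2: a=2 ⇒ p=11, q=3
i=3: a=1 ⇒ p=15, q=4
fundamental: x₁=15, y₁=4  (since 225 − 14·16 = 1)

15 4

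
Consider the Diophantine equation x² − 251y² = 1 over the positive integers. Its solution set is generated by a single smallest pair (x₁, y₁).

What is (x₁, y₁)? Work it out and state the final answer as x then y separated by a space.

3674890 231957

d=251: √d = [15; 1,5,2,1,2,…,5,1,30] (ℓ=14, even), read p_13/q_13
a_0=15:  p_0=15·1+0=15,  q_0=15·0+1=1
a_1=1:  p_1=1·15+1=16,  q_1=1·1+0=1
a_2=5:  p_2=5·16+15=95,  q_2=5·1+1=6
…
a_5=2:  p_5=2·301+206=808,  q_5=2·19+13=51
…
a_7=15:  p_7=15·1917+808=29563,  q_7=15·121+51=1866
a_8=2:  p_8=2·29563+1917=61043,  q_8=2·1866+121=3853
…
a_12=5:  p_12=5·577033+212692=3097857,  q_12=5·36422+13425=195535
a_13=1:  p_13=1·3097857+577033=3674890,  q_13=1·195535+36422=231957
(x₁, y₁) = (3674890, 231957);  3674890² − 251·231957² = 1 ✓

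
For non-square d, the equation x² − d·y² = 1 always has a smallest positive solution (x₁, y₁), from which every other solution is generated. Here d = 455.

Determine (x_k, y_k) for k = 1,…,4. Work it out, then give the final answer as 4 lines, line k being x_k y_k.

√455 = [21; 3,42, …], period ℓ=2 (even) → k=1
k=0  a_k=21  p_k/q_k = 21/1
k=1  a_k=3  p_k/q_k = 64/3
fundamental: x₁=64, y₁=3  (since 4096 − 455·9 = 1)
(64+3√455)^2 = 8191 + 384√455
(64+3√455)^3 = 1048384 + 49149√455
(64+3√455)^4 = 134184961 + 6290688√455

64 3
8191 384
1048384 49149
134184961 6290688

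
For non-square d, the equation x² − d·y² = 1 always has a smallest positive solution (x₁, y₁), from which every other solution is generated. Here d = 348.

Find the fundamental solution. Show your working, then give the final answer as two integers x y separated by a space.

[18; 1,1,1,8,1,1,1,36] for √348; ℓ=8 ⇒ convergent index 7
step 0: (18, 1)  from 18·(1,0) + (0,1)
step 1: (19, 1)  from 1·(18,1) + (1,0)
…
step 5: (541, 29)  from 1·(485,26) + (56,3)
step 6: (1026, 55)  from 1·(541,29) + (485,26)
step 7: (1567, 84)  from 1·(1026,55) + (541,29)
→ (1567, 84).  Check: 1567²=2455489, 348·84²=2455488, difference 1.

1567 84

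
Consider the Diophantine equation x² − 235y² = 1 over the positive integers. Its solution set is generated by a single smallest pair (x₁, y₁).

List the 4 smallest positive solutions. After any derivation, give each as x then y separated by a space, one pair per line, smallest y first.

√235 = [15; 3,30, …], period ℓ=2 (even) → k=1
i=0: a=15 ⇒ p=15, q=1
i=1: a=3 ⇒ p=46, q=3
→ (46, 3).  Check: 46²=2116, 235·3²=2115, difference 1.
(46+3√235)^2 = 4231 + 276√235
(46+3√235)^3 = 389206 + 25389√235
(46+3√235)^4 = 35802721 + 2335512√235

46 3
4231 276
389206 25389
35802721 2335512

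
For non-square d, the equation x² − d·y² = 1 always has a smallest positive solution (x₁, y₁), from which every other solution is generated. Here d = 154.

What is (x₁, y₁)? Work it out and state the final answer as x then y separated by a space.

21295 1716

√154 = [12; 2,2,3,1,2,1,3,2,2,24, …], period ℓ=10 (even) → k=9
a_0=12:  p_0=12·1+0=12,  q_0=12·0+1=1
a_1=2:  p_1=2·12+1=25,  q_1=2·1+0=2
…
a_3=3:  p_3=3·62+25=211,  q_3=3·5+2=17
a_4=1:  p_4=1·211+62=273,  q_4=1·17+5=22
a_5=2:  p_5=2·273+211=757,  q_5=2·22+17=61
…
a_8=2:  p_8=2·3847+1030=8724,  q_8=2·310+83=703
a_9=2:  p_9=2·8724+3847=21295,  q_9=2·703+310=1716
fundamental: x₁=21295, y₁=1716  (since 453477025 − 154·2944656 = 1)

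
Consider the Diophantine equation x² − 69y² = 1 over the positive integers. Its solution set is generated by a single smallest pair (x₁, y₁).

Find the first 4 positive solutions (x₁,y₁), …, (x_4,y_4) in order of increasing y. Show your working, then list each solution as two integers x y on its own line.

7775 936
120901249 14554800
1880014414175 226327139064
29234224019520001 3519386997890400

√69 = [8; 3,3,1,4,1,3,3,16, …], period ℓ=8 (even) → k=7
a_0=8:  p_0=8·1+0=8,  q_0=8·0+1=1
a_1=3:  p_1=3·8+1=25,  q_1=3·1+0=3
a_2=3:  p_2=3·25+8=83,  q_2=3·3+1=10
…
a_4=4:  p_4=4·108+83=515,  q_4=4·13+10=62
…
a_6=3:  p_6=3·623+515=2384,  q_6=3·75+62=287
a_7=3:  p_7=3·2384+623=7775,  q_7=3·287+75=936
fundamental: x₁=7775, y₁=936  (since 60450625 − 69·876096 = 1)
(7775+936√69)^2 = 120901249 + 14554800√69
(7775+936√69)^3 = 1880014414175 + 226327139064√69
(7775+936√69)^4 = 29234224019520001 + 3519386997890400√69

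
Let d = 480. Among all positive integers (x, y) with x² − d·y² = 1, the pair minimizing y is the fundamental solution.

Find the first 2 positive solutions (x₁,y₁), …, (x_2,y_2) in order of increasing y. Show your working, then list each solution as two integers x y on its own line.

d=480: √d = [21; 1,9,1,42] (ℓ=4, even), read p_3/q_3
step 0: (21, 1)  from 21·(1,0) + (0,1)
step 1: (22, 1)  from 1·(21,1) + (1,0)
step 2: (219, 10)  from 9·(22,1) + (21,1)
step 3: (241, 11)  from 1·(219,10) + (22,1)
fundamental: x₁=241, y₁=11  (since 58081 − 480·121 = 1)
k=2:  x_2 = 241·241+480·11·11 = 116161,  y_2 = 241·11+11·241 = 5302

241 11
116161 5302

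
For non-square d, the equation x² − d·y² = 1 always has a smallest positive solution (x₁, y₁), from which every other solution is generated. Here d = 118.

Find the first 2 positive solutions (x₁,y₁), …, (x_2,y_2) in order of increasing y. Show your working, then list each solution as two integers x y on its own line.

d=118: √d = [10; 1,6,3,2,10,2,3,6,1,20] (ℓ=10, even), read p_9/q_9
step 0: (10, 1)  from 10·(1,0) + (0,1)
step 1: (11, 1)  from 1·(10,1) + (1,0)
step 2: (76, 7)  from 6·(11,1) + (10,1)
step 3: (239, 22)  from 3·(76,7) + (11,1)
step 4: (554, 51)  from 2·(239,22) + (76,7)
step 5: (5779, 532)  from 10·(554,51) + (239,22)
step 6: (12112, 1115)  from 2·(5779,532) + (554,51)
step 7: (42115, 3877)  from 3·(12112,1115) + (5779,532)
step 8: (264802, 24377)  from 6·(42115,3877) + (12112,1115)
step 9: (306917, 28254)  from 1·(264802,24377) + (42115,3877)
fundamental: x₁=306917, y₁=28254  (since 94198044889 − 118·798288516 = 1)
k=2:  x_2 = 306917·306917+118·28254·28254 = 188396089777,  y_2 = 306917·28254+28254·306917 = 17343265836

306917 28254
188396089777 17343265836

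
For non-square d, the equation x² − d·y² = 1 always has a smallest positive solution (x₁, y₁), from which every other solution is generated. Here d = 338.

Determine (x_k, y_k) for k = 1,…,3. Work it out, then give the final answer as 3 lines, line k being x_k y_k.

√338 = [18; 2,1,1,2,36, …], period ℓ=5 (odd) → k=9
a_0=18:  p_0=18·1+0=18,  q_0=18·0+1=1
a_1=2:  p_1=2·18+1=37,  q_1=2·1+0=2
…
a_4=2:  p_4=2·92+55=239,  q_4=2·5+3=13
…
a_7=1:  p_7=1·17631+8696=26327,  q_7=1·959+473=1432
a_8=1:  p_8=1·26327+17631=43958,  q_8=1·1432+959=2391
a_9=2:  p_9=2·43958+26327=114243,  q_9=2·2391+1432=6214
fundamental: x₁=114243, y₁=6214  (since 13051463049 − 338·38613796 = 1)
(x_2, y_2) = (114243·114243 + 338·6214·6214, 114243·6214 + 6214·114243) = (26102926097, 1419812004)
(x_3, y_3) = (114243·26102926097 + 338·6214·1419812004, 114243·1419812004 + 6214·26102926097) = (5964153172084899, 324407165539730)

114243 6214
26102926097 1419812004
5964153172084899 324407165539730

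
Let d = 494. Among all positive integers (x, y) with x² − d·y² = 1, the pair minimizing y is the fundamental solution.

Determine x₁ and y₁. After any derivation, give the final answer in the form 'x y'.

73035 3286

d=494: √d = [22; 4,2,2,1,2,1,2,2,4,44] (ℓ=10, even), read p_9/q_9
step 0: (22, 1)  from 22·(1,0) + (0,1)
step 1: (89, 4)  from 4·(22,1) + (1,0)
step 2: (200, 9)  from 2·(89,4) + (22,1)
step 3: (489, 22)  from 2·(200,9) + (89,4)
…
step 6: (2556, 115)  from 1·(1867,84) + (689,31)
…
step 8: (16514, 743)  from 2·(6979,314) + (2556,115)
step 9: (73035, 3286)  from 4·(16514,743) + (6979,314)
(x₁, y₁) = (73035, 3286);  73035² − 494·3286² = 1 ✓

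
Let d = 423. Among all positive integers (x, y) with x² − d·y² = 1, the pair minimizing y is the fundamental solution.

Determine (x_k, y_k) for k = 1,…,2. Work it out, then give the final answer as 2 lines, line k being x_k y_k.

4607 224
42448897 2063936

d=423: √d = [20; 1,1,3,4,3,1,1,40] (ℓ=8, even), read p_7/q_7
step 0: (20, 1)  from 20·(1,0) + (0,1)
step 1: (21, 1)  from 1·(20,1) + (1,0)
step 2: (41, 2)  from 1·(21,1) + (20,1)
…
step 5: (1995, 97)  from 3·(617,30) + (144,7)
step 6: (2612, 127)  from 1·(1995,97) + (617,30)
step 7: (4607, 224)  from 1·(2612,127) + (1995,97)
fundamental: x₁=4607, y₁=224  (since 21224449 − 423·50176 = 1)
n=2: (4607,224)∘(4607,224) = (4607·4607+423·224·224, 4607·224+224·4607) = (42448897,2063936)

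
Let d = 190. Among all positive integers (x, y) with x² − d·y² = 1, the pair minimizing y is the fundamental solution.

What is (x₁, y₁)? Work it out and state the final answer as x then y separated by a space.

[13; 1,3,1,1,1,…,3,1,26] for √190; ℓ=14 ⇒ convergent index 13
a_0=13:  p_0=13·1+0=13,  q_0=13·0+1=1
…
a_2=3:  p_2=3·14+13=55,  q_2=3·1+1=4
…
a_4=1:  p_4=1·69+55=124,  q_4=1·5+4=9
…
a_7=2:  p_7=2·510+193=1213,  q_7=2·37+14=88
a_8=2:  p_8=2·1213+510=2936,  q_8=2·88+37=213
…
a_12=3:  p_12=3·11234+7085=40787,  q_12=3·815+514=2959
a_13=1:  p_13=1·40787+11234=52021,  q_13=1·2959+815=3774
fundamental: x₁=52021, y₁=3774  (since 2706184441 − 190·14243076 = 1)

52021 3774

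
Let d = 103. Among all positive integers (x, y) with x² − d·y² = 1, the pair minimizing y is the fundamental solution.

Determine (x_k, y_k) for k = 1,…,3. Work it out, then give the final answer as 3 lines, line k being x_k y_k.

227528 22419
103537981567 10201900464
47115579739725224 4642436017523565

d=103: √d = [10; 6,1,2,1,1,9,1,1,2,1,6,20] (ℓ=12, even), read p_11/q_11
a_0=10:  p_0=10·1+0=10,  q_0=10·0+1=1
a_1=6:  p_1=6·10+1=61,  q_1=6·1+0=6
a_2=1:  p_2=1·61+10=71,  q_2=1·6+1=7
…
a_6=9:  p_6=9·477+274=4567,  q_6=9·47+27=450
…
a_9=2:  p_9=2·9611+5044=24266,  q_9=2·947+497=2391
a_10=1:  p_10=1·24266+9611=33877,  q_10=1·2391+947=3338
a_11=6:  p_11=6·33877+24266=227528,  q_11=6·3338+2391=22419
→ (227528, 22419).  Check: 227528²=51768990784, 103·22419²=51768990783, difference 1.
(x_2, y_2) = (227528·227528 + 103·22419·22419, 227528·22419 + 22419·227528) = (103537981567, 10201900464)
(x_3, y_3) = (227528·103537981567 + 103·22419·10201900464, 227528·10201900464 + 22419·103537981567) = (47115579739725224, 4642436017523565)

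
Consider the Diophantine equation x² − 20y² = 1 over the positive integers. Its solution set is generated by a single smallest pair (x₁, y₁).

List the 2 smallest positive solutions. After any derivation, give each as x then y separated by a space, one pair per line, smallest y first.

9 2
161 36

d=20: √d = [4; 2,8] (ℓ=2, even), read p_1/q_1
step 0: (4, 1)  from 4·(1,0) + (0,1)
step 1: (9, 2)  from 2·(4,1) + (1,0)
→ (9, 2).  Check: 9²=81, 20·2²=80, difference 1.
(9+2√20)^2 = 161 + 36√20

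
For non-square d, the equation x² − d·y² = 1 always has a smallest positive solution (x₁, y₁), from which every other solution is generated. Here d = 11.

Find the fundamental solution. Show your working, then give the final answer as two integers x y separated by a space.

10 3

[3; 3,6] for √11; ℓ=2 ⇒ convergent index 1
a_0=3:  p_0=3·1+0=3,  q_0=3·0+1=1
a_1=3:  p_1=3·3+1=10,  q_1=3·1+0=3
fundamental: x₁=10, y₁=3  (since 100 − 11·9 = 1)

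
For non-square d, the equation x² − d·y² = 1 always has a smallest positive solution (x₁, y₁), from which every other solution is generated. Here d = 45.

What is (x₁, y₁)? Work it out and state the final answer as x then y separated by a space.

√45 → a₀=6, period (1,2,2,2,1,12); ℓ=6 even so k=5
step 0: (6, 1)  from 6·(1,0) + (0,1)
…
step 2: (20, 3)  from 2·(7,1) + (6,1)
…
step 4: (114, 17)  from 2·(47,7) + (20,3)
step 5: (161, 24)  from 1·(114,17) + (47,7)
fundamental: x₁=161, y₁=24  (since 25921 − 45·576 = 1)

161 24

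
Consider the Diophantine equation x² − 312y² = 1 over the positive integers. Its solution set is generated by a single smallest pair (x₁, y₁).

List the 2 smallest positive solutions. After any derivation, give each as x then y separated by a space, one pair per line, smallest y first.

53 3
5617 318

√312 = [17; 1,1,1,34, …], period ℓ=4 (even) → k=3
step 0: (17, 1)  from 17·(1,0) + (0,1)
…
step 2: (35, 2)  from 1·(18,1) + (17,1)
step 3: (53, 3)  from 1·(35,2) + (18,1)
fundamental: x₁=53, y₁=3  (since 2809 − 312·9 = 1)
k=2:  x_2 = 53·53+312·3·3 = 5617,  y_2 = 53·3+3·53 = 318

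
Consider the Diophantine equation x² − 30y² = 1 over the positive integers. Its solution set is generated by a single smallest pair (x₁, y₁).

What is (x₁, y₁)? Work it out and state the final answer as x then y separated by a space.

11 2

√30 = [5; 2,10, …], period ℓ=2 (even) → k=1
i=0: a=5 ⇒ p=5, q=1
i=1: a=2 ⇒ p=11, q=2
fundamental: x₁=11, y₁=2  (since 121 − 30·4 = 1)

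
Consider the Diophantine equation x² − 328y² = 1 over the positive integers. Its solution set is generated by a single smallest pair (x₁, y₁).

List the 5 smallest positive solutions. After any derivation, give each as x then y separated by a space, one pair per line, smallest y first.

[18; 9,36] for √328; ℓ=2 ⇒ convergent index 1
k=0  a_k=18  p_k/q_k = 18/1
k=1  a_k=9  p_k/q_k = 163/9
(x₁, y₁) = (163, 9);  163² − 328·9² = 1 ✓
(x_2, y_2) = (163·163 + 328·9·9, 163·9 + 9·163) = (53137, 2934)
(x_3, y_3) = (163·53137 + 328·9·2934, 163·2934 + 9·53137) = (17322499, 956475)
(x_4, y_4) = (163·17322499 + 328·9·956475, 163·956475 + 9·17322499) = (5647081537, 311807916)
(x_5, y_5) = (163·5647081537 + 328·9·311807916, 163·311807916 + 9·5647081537) = (1840931258563, 101648424141)

163 9
53137 2934
17322499 956475
5647081537 311807916
1840931258563 101648424141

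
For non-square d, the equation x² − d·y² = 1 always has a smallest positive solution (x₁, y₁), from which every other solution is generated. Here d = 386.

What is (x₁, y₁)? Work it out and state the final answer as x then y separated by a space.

111555 5678

√386 → a₀=19, period (1,1,1,4,1,18,1,4,1,1,1,38); ℓ=12 even so k=11
i=0: a=19 ⇒ p=19, q=1
i=1: a=1 ⇒ p=20, q=1
i=2: a=1 ⇒ p=39, q=2
…
i=6: a=18 ⇒ p=6287, q=320
…
i=10: a=1 ⇒ p=72163, q=3673
i=11: a=1 ⇒ p=111555, q=5678
(x₁, y₁) = (111555, 5678);  111555² − 386·5678² = 1 ✓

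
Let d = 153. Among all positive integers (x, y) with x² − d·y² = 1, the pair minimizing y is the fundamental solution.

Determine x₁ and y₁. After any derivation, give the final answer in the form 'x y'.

2177 176

[12; 2,1,2,2,2,1,2,24] for √153; ℓ=8 ⇒ convergent index 7
k=0  a_k=12  p_k/q_k = 12/1
k=1  a_k=2  p_k/q_k = 25/2
k=2  a_k=1  p_k/q_k = 37/3
…
k=5  a_k=2  p_k/q_k = 569/46
k=6  a_k=1  p_k/q_k = 804/65
k=7  a_k=2  p_k/q_k = 2177/176
fundamental: x₁=2177, y₁=176  (since 4739329 − 153·30976 = 1)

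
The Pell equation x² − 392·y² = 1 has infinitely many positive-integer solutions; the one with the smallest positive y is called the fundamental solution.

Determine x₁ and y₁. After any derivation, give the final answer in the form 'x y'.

99 5

[19; 1,3,1,38] for √392; ℓ=4 ⇒ convergent index 3
i=0: a=19 ⇒ p=19, q=1
…
i=2: a=3 ⇒ p=79, q=4
i=3: a=1 ⇒ p=99, q=5
(x₁, y₁) = (99, 5);  99² − 392·5² = 1 ✓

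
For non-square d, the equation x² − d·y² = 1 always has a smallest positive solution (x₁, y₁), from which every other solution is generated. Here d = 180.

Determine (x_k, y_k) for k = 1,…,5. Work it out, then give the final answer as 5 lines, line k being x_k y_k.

[13; 2,2,2,26] for √180; ℓ=4 ⇒ convergent index 3
k=0  a_k=13  p_k/q_k = 13/1
k=1  a_k=2  p_k/q_k = 27/2
k=2  a_k=2  p_k/q_k = 67/5
k=3  a_k=2  p_k/q_k = 161/12
→ (161, 12).  Check: 161²=25921, 180·12²=25920, difference 1.
(161+12√180)^2 = 51841 + 3864√180
(161+12√180)^3 = 16692641 + 1244196√180
(161+12√180)^4 = 5374978561 + 400627248√180
(161+12√180)^5 = 1730726404001 + 129000729660√180

161 12
51841 3864
16692641 1244196
5374978561 400627248
1730726404001 129000729660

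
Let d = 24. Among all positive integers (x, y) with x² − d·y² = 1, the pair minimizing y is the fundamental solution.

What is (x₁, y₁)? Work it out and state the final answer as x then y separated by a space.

d=24: √d = [4; 1,8] (ℓ=2, even), read p_1/q_1
i=0: a=4 ⇒ p=4, q=1
i=1: a=1 ⇒ p=5, q=1
(x₁, y₁) = (5, 1);  5² − 24·1² = 1 ✓

5 1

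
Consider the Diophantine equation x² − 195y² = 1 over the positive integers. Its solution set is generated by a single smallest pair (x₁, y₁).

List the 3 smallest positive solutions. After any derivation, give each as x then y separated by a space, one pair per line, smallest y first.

14 1
391 28
10934 783

d=195: √d = [13; 1,26] (ℓ=2, even), read p_1/q_1
k=0  a_k=13  p_k/q_k = 13/1
k=1  a_k=1  p_k/q_k = 14/1
(x₁, y₁) = (14, 1);  14² − 195·1² = 1 ✓
n=2: (14,1)∘(14,1) = (14·14+195·1·1, 14·1+1·14) = (391,28)
n=3: (391,28)∘(14,1) = (14·391+195·1·28, 14·28+1·391) = (10934,783)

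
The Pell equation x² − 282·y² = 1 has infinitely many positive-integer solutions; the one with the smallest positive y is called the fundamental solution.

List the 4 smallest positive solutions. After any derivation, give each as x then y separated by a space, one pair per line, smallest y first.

d=282: √d = [16; 1,3,1,4,1,3,1,32] (ℓ=8, even), read p_7/q_7
step 0: (16, 1)  from 16·(1,0) + (0,1)
step 1: (17, 1)  from 1·(16,1) + (1,0)
…
step 3: (84, 5)  from 1·(67,4) + (17,1)
step 4: (403, 24)  from 4·(84,5) + (67,4)
step 5: (487, 29)  from 1·(403,24) + (84,5)
step 6: (1864, 111)  from 3·(487,29) + (403,24)
step 7: (2351, 140)  from 1·(1864,111) + (487,29)
→ (2351, 140).  Check: 2351²=5527201, 282·140²=5527200, difference 1.
(2351+140√282)^2 = 11054401 + 658280√282
(2351+140√282)^3 = 51977791151 + 3095232420√282
(2351+140√282)^4 = 244399562937601 + 14553782180560√282

2351 140
11054401 658280
51977791151 3095232420
244399562937601 14553782180560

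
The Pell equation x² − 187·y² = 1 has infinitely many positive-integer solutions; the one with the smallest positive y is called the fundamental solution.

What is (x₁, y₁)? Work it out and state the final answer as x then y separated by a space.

√187 → a₀=13, period (1,2,13,2,1,26); ℓ=6 even so k=5
step 0: (13, 1)  from 13·(1,0) + (0,1)
…
step 2: (41, 3)  from 2·(14,1) + (13,1)
step 3: (547, 40)  from 13·(41,3) + (14,1)
step 4: (1135, 83)  from 2·(547,40) + (41,3)
step 5: (1682, 123)  from 1·(1135,83) + (547,40)
→ (1682, 123).  Check: 1682²=2829124, 187·123²=2829123, difference 1.

1682 123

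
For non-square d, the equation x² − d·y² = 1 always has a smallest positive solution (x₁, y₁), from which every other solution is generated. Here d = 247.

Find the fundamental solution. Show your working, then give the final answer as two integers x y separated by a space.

√247 = [15; 1,2,1,1,9,1,9,1,1,2,1,30, …], period ℓ=12 (even) → k=11
step 0: (15, 1)  from 15·(1,0) + (0,1)
step 1: (16, 1)  from 1·(15,1) + (1,0)
…
step 4: (110, 7)  from 1·(63,4) + (47,3)
…
step 6: (1163, 74)  from 1·(1053,67) + (110,7)
…
step 10: (61089, 3887)  from 2·(24203,1540) + (12683,807)
step 11: (85292, 5427)  from 1·(61089,3887) + (24203,1540)
→ (85292, 5427).  Check: 85292²=7274725264, 247·5427²=7274725263, difference 1.

85292 5427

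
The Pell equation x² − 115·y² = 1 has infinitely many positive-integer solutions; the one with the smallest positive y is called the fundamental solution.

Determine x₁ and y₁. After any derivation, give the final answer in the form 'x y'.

√115 = [10; 1,2,1,1,1,1,1,2,1,20, …], period ℓ=10 (even) → k=9
step 0: (10, 1)  from 10·(1,0) + (0,1)
step 1: (11, 1)  from 1·(10,1) + (1,0)
…
step 3: (43, 4)  from 1·(32,3) + (11,1)
…
step 5: (118, 11)  from 1·(75,7) + (43,4)
step 6: (193, 18)  from 1·(118,11) + (75,7)
step 7: (311, 29)  from 1·(193,18) + (118,11)
step 8: (815, 76)  from 2·(311,29) + (193,18)
step 9: (1126, 105)  from 1·(815,76) + (311,29)
fundamental: x₁=1126, y₁=105  (since 1267876 − 115·11025 = 1)

1126 105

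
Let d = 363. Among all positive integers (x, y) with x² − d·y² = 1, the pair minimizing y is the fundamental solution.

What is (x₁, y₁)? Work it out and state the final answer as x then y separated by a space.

362 19

[19; 19,38] for √363; ℓ=2 ⇒ convergent index 1
i=0: a=19 ⇒ p=19, q=1
i=1: a=19 ⇒ p=362, q=19
(x₁, y₁) = (362, 19);  362² − 363·19² = 1 ✓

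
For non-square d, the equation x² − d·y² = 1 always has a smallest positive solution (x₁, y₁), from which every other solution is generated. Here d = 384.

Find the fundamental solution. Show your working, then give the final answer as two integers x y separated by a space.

√384 → a₀=19, period (1,1,2,9,2,1,1,38); ℓ=8 even so k=7
step 0: (19, 1)  from 19·(1,0) + (0,1)
step 1: (20, 1)  from 1·(19,1) + (1,0)
step 2: (39, 2)  from 1·(20,1) + (19,1)
step 3: (98, 5)  from 2·(39,2) + (20,1)
…
step 5: (1940, 99)  from 2·(921,47) + (98,5)
step 6: (2861, 146)  from 1·(1940,99) + (921,47)
step 7: (4801, 245)  from 1·(2861,146) + (1940,99)
fundamental: x₁=4801, y₁=245  (since 23049601 − 384·60025 = 1)

4801 245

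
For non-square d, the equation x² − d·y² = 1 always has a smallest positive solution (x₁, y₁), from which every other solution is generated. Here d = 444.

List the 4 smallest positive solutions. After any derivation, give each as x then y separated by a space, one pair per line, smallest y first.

295 14
174049 8260
102688615 4873386
60586108801 2875289480

d=444: √d = [21; 14,42] (ℓ=2, even), read p_1/q_1
step 0: (21, 1)  from 21·(1,0) + (0,1)
step 1: (295, 14)  from 14·(21,1) + (1,0)
→ (295, 14).  Check: 295²=87025, 444·14²=87024, difference 1.
(295+14√444)^2 = 174049 + 8260√444
(295+14√444)^3 = 102688615 + 4873386√444
(295+14√444)^4 = 60586108801 + 2875289480√444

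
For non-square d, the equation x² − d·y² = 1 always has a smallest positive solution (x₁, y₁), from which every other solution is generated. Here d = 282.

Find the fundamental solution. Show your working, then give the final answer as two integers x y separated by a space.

2351 140

√282 = [16; 1,3,1,4,1,3,1,32, …], period ℓ=8 (even) → k=7
i=0: a=16 ⇒ p=16, q=1
…
i=2: a=3 ⇒ p=67, q=4
i=3: a=1 ⇒ p=84, q=5
…
i=5: a=1 ⇒ p=487, q=29
i=6: a=3 ⇒ p=1864, q=111
i=7: a=1 ⇒ p=2351, q=140
→ (2351, 140).  Check: 2351²=5527201, 282·140²=5527200, difference 1.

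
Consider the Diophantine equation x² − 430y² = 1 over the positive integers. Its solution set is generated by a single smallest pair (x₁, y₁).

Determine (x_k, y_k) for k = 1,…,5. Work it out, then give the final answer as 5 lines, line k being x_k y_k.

2862251 138030
16384961574001 790153011060
93795745300289010251 4523232492118854090
536933931562978654798296001 25893253447598574322902120
3073679365100040639604854765306251 148225981147280410676109712890150

√430 → a₀=20, period (1,2,1,3,1,…,2,1,40); ℓ=14 even so k=13
step 0: (20, 1)  from 20·(1,0) + (0,1)
step 1: (21, 1)  from 1·(20,1) + (1,0)
step 2: (62, 3)  from 2·(21,1) + (20,1)
…
step 4: (311, 15)  from 3·(83,4) + (62,3)
…
step 6: (2675, 129)  from 6·(394,19) + (311,15)
step 7: (21794, 1051)  from 8·(2675,129) + (394,19)
…
step 9: (155233, 7486)  from 1·(133439,6435) + (21794,1051)
step 10: (599138, 28893)  from 3·(155233,7486) + (133439,6435)
…
step 12: (2107880, 101651)  from 2·(754371,36379) + (599138,28893)
step 13: (2862251, 138030)  from 1·(2107880,101651) + (754371,36379)
fundamental: x₁=2862251, y₁=138030  (since 8192480787001 − 430·19052280900 = 1)
n=2: (2862251,138030)∘(2862251,138030) = (2862251·2862251+430·138030·138030, 2862251·138030+138030·2862251) = (16384961574001,790153011060)
n=3: (16384961574001,790153011060)∘(2862251,138030) = (2862251·16384961574001+430·138030·790153011060, 2862251·790153011060+138030·16384961574001) = (93795745300289010251,4523232492118854090)
n=4: (93795745300289010251,4523232492118854090)∘(2862251,138030) = (2862251·93795745300289010251+430·138030·4523232492118854090, 2862251·4523232492118854090+138030·93795745300289010251) = (536933931562978654798296001,25893253447598574322902120)
n=5: (536933931562978654798296001,25893253447598574322902120)∘(2862251,138030) = (2862251·536933931562978654798296001+430·138030·25893253447598574322902120, 2862251·25893253447598574322902120+138030·536933931562978654798296001) = (3073679365100040639604854765306251,148225981147280410676109712890150)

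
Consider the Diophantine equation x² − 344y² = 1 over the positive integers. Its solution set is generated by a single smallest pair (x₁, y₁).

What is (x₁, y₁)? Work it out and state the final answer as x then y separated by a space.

d=344: √d = [18; 1,1,4,1,3,1,4,1,1,36] (ℓ=10, even), read p_9/q_9
i=0: a=18 ⇒ p=18, q=1
…
i=2: a=1 ⇒ p=37, q=2
…
i=4: a=1 ⇒ p=204, q=11
…
i=8: a=1 ⇒ p=5694, q=307
i=9: a=1 ⇒ p=10405, q=561
(x₁, y₁) = (10405, 561);  10405² − 344·561² = 1 ✓

10405 561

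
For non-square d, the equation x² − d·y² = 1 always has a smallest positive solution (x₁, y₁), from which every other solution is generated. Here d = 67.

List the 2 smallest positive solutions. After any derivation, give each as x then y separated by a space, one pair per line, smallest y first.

√67 → a₀=8, period (5,2,1,1,7,1,1,2,5,16); ℓ=10 even so k=9
k=0  a_k=8  p_k/q_k = 8/1
…
k=4  a_k=1  p_k/q_k = 221/27
k=5  a_k=7  p_k/q_k = 1678/205
…
k=7  a_k=1  p_k/q_k = 3577/437
k=8  a_k=2  p_k/q_k = 9053/1106
k=9  a_k=5  p_k/q_k = 48842/5967
→ (48842, 5967).  Check: 48842²=2385540964, 67·5967²=2385540963, difference 1.
n=2: (48842,5967)∘(48842,5967) = (48842·48842+67·5967·5967, 48842·5967+5967·48842) = (4771081927,582880428)

48842 5967
4771081927 582880428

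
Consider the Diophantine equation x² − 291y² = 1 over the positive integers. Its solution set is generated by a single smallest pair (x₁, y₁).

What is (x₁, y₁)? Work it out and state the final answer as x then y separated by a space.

290 17

d=291: √d = [17; 17,34] (ℓ=2, even), read p_1/q_1
i=0: a=17 ⇒ p=17, q=1
i=1: a=17 ⇒ p=290, q=17
→ (290, 17).  Check: 290²=84100, 291·17²=84099, difference 1.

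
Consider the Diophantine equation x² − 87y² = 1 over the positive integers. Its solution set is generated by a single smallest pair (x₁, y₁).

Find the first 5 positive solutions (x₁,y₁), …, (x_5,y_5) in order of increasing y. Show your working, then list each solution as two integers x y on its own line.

28 3
1567 168
87724 9405
4910977 526512
274926988 29475267

√87 = [9; 3,18, …], period ℓ=2 (even) → k=1
i=0: a=9 ⇒ p=9, q=1
i=1: a=3 ⇒ p=28, q=3
fundamental: x₁=28, y₁=3  (since 784 − 87·9 = 1)
n=2: (28,3)∘(28,3) = (28·28+87·3·3, 28·3+3·28) = (1567,168)
n=3: (1567,168)∘(28,3) = (28·1567+87·3·168, 28·168+3·1567) = (87724,9405)
n=4: (87724,9405)∘(28,3) = (28·87724+87·3·9405, 28·9405+3·87724) = (4910977,526512)
n=5: (4910977,526512)∘(28,3) = (28·4910977+87·3·526512, 28·526512+3·4910977) = (274926988,29475267)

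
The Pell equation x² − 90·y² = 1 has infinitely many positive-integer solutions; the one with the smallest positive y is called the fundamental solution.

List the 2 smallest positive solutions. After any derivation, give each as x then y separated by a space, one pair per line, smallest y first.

19 2
721 76

√90 → a₀=9, period (2,18); ℓ=2 even so k=1
step 0: (9, 1)  from 9·(1,0) + (0,1)
step 1: (19, 2)  from 2·(9,1) + (1,0)
(x₁, y₁) = (19, 2);  19² − 90·2² = 1 ✓
k=2:  x_2 = 19·19+90·2·2 = 721,  y_2 = 19·2+2·19 = 76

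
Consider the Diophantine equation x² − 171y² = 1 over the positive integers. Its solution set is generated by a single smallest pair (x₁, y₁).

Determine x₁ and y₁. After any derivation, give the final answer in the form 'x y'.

170 13

[13; 13,26] for √171; ℓ=2 ⇒ convergent index 1
i=0: a=13 ⇒ p=13, q=1
i=1: a=13 ⇒ p=170, q=13
fundamental: x₁=170, y₁=13  (since 28900 − 171·169 = 1)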